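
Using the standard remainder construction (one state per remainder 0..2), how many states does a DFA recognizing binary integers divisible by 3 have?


Divisibility by 3 is tracked via the remainder mod 3: 0, 1, ..., 2
The construction assigns one state to each remainder
Number of remainders = 3

3


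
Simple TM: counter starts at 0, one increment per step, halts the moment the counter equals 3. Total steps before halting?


Counter starts at 0. Counting sequence:
  Step 1: counter = 1
  Step 2: counter = 2
  Step 3: counter = 3
Counter reached 3 -> halt
Total steps = 3

3


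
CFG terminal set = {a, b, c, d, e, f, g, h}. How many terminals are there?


Terminal symbols: a, b, c, d, e, f, g, h
Counting each: a (#1), b (#2), c (#3), d (#4), e (#5), f (#6), g (#7), h (#8)
Total = 8

8


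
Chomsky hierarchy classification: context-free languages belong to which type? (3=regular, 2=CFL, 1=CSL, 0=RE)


Chomsky hierarchy levels:
  Type 3: Regular (DFA/NFA/regex)
  Type 2: Context-free (PDA)
  Type 1: Context-sensitive
  Type 0: Recursively enumerable (TM)
'context-free' corresponds to Type 2

2


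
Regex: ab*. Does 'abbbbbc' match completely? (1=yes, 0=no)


Pattern: ab*
String: 'abbbbbc'
Pattern requires: exactly one 'a' followed by zero or more 'b's
First char is 'a' -> OK
Rest 'bbbbbc': all b's? No
Result: 0

0


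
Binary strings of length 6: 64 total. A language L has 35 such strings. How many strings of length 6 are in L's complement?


Alphabet: {0,1}
String length: 6
Total strings of length 6 = 2^6 = 64
Strings in L = 35
Complement = total - |L|
= 64 - 35
= 29

29


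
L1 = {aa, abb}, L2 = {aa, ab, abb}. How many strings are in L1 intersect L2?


L1 = {aa, abb}
L2 = {aa, ab, abb}
Checking each string in L1 against L2:
  'aa': in L2? Yes
  'abb': in L2? Yes
Intersection = {aa, abb}
|L1 ∩ L2| = 2

2


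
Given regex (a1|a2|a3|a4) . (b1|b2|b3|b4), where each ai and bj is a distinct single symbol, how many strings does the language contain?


First group: 4 alternatives
Second group: 4 alternatives
Concatenation: each choice from group 1 pairs with each from group 2
Total = 4 x 4 = 16

16


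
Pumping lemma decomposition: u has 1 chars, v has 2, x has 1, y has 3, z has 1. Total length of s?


|s| = |u| + |v| + |x| + |y| + |z|
= 1 + 2 + 1 + 3 + 1
= 3 + 1 + 4
= 4 + 4
= 8

8


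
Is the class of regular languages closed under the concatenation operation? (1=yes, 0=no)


Regular languages are closed under:
- Union (DFA product construction)
- Intersection (DFA product construction)
- Complement (swap accept/reject states)
- Concatenation (NFA construction)
- Kleene star (NFA construction)
concatenation is in this list
Therefore: closed

1


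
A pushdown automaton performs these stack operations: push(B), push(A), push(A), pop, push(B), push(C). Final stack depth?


Tracing stack operations:
  push(B) -> stack = [B], depth=1
  push(A) -> stack = [B,A], depth=2
  push(A) -> stack = [B,A,A], depth=3
  pop -> removed A, stack = [B,A], depth=2
  push(B) -> stack = [B,A,B], depth=3
  push(C) -> stack = [B,A,B,C], depth=4
Final depth = 4

4


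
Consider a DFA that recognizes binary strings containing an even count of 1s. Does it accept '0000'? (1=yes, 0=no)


DFA has 2 states: q_even (start, accept=yes) and q_odd
Processing string '0000' character by character:
  Position 0: read '0', 1-count=0 -> q_even (no change)
  Position 1: read '0', 1-count=0 -> q_even (no change)
  Position 2: read '0', 1-count=0 -> q_even (no change)
  Position 3: read '0', 1-count=0 -> q_even (no change)
Final state: q_even, total 1s = 0 (even); the DFA requires an even count -> accept

1


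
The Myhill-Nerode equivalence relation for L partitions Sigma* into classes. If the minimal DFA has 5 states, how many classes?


Myhill-Nerode theorem:
Number of equivalence classes = number of states in minimal DFA
Minimal DFA states = 5
Therefore equivalence classes = 5

5


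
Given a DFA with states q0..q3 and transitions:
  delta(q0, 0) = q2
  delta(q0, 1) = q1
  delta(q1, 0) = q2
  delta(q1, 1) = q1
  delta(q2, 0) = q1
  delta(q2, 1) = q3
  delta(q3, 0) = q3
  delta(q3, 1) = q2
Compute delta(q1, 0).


Looking up transition function:
delta(q1, 0) in the table
Row: q1, Column: 0
Result: q2

q2


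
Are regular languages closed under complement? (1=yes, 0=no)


Regular languages are closed under all standard operations:
- Union: Yes (product construction)
- Intersection: Yes (product construction)
- Complement: Yes (swap accept/reject)
- Concatenation: Yes (NFA construction)
Operation: complement -> Closed

1


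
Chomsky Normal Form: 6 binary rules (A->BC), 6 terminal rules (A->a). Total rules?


CNF allows two rule forms:
  A -> BC (binary): 6 rules
  A -> a (terminal): 6 rules
Total = 6 + 6 = 12

12


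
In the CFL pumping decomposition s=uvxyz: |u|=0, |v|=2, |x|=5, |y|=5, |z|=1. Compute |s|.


|s| = |u| + |v| + |x| + |y| + |z|
= 0 + 2 + 5 + 5 + 1
= 2 + 5 + 6
= 7 + 6
= 13

13


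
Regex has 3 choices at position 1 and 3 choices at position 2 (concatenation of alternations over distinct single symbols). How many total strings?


First group: 3 alternatives
Second group: 3 alternatives
Concatenation: each choice from group 1 pairs with each from group 2
Total = 3 x 3 = 9

9


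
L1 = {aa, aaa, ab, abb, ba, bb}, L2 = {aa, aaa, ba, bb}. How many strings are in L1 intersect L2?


L1 = {aa, aaa, ab, abb, ba, bb}
L2 = {aa, aaa, ba, bb}
Checking each string in L1 against L2:
  'aa': in L2? Yes
  'aaa': in L2? Yes
  'ab': in L2? No
  'abb': in L2? No
  'ba': in L2? Yes
  'bb': in L2? Yes
Intersection = {aa, aaa, ba, bb}
|L1 ∩ L2| = 4

4


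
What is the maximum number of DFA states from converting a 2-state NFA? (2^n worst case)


NFA has 2 states
Subset construction: each DFA state = subset of NFA states
Maximum subsets = 2^2
2^2 = 4

4


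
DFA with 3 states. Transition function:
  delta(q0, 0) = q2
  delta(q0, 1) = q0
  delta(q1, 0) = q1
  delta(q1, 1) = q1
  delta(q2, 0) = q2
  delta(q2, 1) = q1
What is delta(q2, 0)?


Looking up transition function:
delta(q2, 0) in the table
Row: q2, Column: 0
Result: q2

q2


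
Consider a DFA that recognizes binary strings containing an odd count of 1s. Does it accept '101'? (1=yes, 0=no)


DFA has 2 states: q_even (start, accept=no) and q_odd
Processing string '101' character by character:
  Position 0: read '1', 1-count=1 -> q_odd
  Position 1: read '0', 1-count=1 -> q_odd (no change)
  Position 2: read '1', 1-count=2 -> q_even
Final state: q_even, total 1s = 2 (even); the DFA requires an odd count -> reject

0


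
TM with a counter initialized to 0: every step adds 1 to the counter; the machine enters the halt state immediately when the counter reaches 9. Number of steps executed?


Counter starts at 0. Counting sequence:
  Step 1: counter = 1
  Step 2: counter = 2
  Step 3: counter = 3
  Step 4: counter = 4
  Step 5: counter = 5
  Step 6: counter = 6
  ...
  Step 9: counter = 9
Counter reached 9 -> halt
Total steps = 9

9


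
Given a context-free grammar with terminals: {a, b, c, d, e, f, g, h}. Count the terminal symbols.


Terminal symbols: a, b, c, d, e, f, g, h
Counting each: a (#1), b (#2), c (#3), d (#4), e (#5), f (#6), g (#7), h (#8)
Total = 8

8


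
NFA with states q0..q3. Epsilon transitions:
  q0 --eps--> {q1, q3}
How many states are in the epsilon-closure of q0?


Starting from q0
Initialize closure = {q0}
Follow epsilon from q0 -> add q1
Follow epsilon from q0 -> add q3
Final closure: {q0, q1, q3}
Size = 3

3


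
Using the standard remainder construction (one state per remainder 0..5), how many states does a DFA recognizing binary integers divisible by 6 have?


Divisibility by 6 is tracked via the remainder mod 6: 0, 1, ..., 5
The construction assigns one state to each remainder
Number of remainders = 6

6


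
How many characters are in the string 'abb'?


String: 'abb'
Counting characters:
  'a' appears 1 time(s)
  'b' appears 2 time(s)
Total length = 1 + 2 = 3

3


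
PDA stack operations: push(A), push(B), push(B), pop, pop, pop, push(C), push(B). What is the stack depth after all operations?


Tracing stack operations:
  push(A) -> stack = [A], depth=1
  push(B) -> stack = [A,B], depth=2
  push(B) -> stack = [A,B,B], depth=3
  pop -> removed B, stack = [A,B], depth=2
  pop -> removed B, stack = [A], depth=1
  pop -> removed A, stack = [], depth=0
  push(C) -> stack = [C], depth=1
  push(B) -> stack = [C,B], depth=2
Final depth = 2

2


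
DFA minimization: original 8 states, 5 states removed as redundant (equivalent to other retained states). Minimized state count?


Original DFA: 8 states
Redundant states removed: 5
Minimized states = original - removed
= 8 - 5
= 3

3


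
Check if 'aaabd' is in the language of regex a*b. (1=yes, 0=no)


Pattern: a*b
String: 'aaabd'
Pattern requires: zero or more 'a's followed by exactly one 'b'
Found 3 leading 'a's
Remaining: 'bd'
Remaining is not 'b' -> no match
Result: 0

0


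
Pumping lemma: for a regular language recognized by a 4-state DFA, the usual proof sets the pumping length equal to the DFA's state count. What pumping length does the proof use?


Pumping lemma for regular languages (standard proof):
Take p = |Q|, the number of DFA states.
Any string of length >= |Q| passes through |Q|+1 states while reading its first |Q| symbols,
so by pigeonhole some state repeats, giving the loop that can be pumped.
Here |Q| = 4
Therefore the proof uses p = 4

4


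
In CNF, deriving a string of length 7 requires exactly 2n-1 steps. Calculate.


Chomsky Normal Form derivation:
String length n = 7
Each step either:
  - Splits a nonterminal into two (n-1 such steps)
  - Converts a nonterminal to terminal (n such steps)
Total = (n-1) + n = 2n - 1
= 2(7) - 1
= 14 - 1
= 13

13


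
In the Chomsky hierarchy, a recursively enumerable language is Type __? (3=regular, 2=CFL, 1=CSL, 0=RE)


Chomsky hierarchy levels:
  Type 3: Regular (DFA/NFA/regex)
  Type 2: Context-free (PDA)
  Type 1: Context-sensitive
  Type 0: Recursively enumerable (TM)
'recursively enumerable' corresponds to Type 0

0


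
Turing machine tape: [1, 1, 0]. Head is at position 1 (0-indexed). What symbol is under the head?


Tape: [1, 1, 0]
Positions: 0 1 2
Values:    1 1 0
Head at position 1
tape[1] = 1

1


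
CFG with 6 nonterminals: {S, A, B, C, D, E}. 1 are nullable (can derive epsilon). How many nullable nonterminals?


Nonterminals: {S, A, B, C, D, E}
A nonterminal is nullable if it can derive epsilon
Counting nullable nonterminals: 1
Total nullable = 1

1


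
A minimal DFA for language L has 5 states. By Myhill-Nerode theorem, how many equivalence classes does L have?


Myhill-Nerode theorem:
Number of equivalence classes = number of states in minimal DFA
Minimal DFA states = 5
Therefore equivalence classes = 5

5


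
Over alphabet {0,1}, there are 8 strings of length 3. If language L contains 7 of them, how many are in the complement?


Alphabet: {0,1}
String length: 3
Total strings of length 3 = 2^3 = 8
Strings in L = 7
Complement = total - |L|
= 8 - 7
= 1

1


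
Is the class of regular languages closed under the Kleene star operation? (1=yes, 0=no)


Regular languages are closed under:
- Union (DFA product construction)
- Intersection (DFA product construction)
- Complement (swap accept/reject states)
- Concatenation (NFA construction)
- Kleene star (NFA construction)
Kleene star is in this list
Therefore: closed

1


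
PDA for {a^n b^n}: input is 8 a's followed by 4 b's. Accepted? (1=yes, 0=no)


Language requires equal numbers of a's and b's
PDA pushes for each 'a', pops for each 'b'
Number of a's = 8
Number of b's = 4
8 != 4 -> Reject

0


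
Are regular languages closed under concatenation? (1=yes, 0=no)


Regular languages are closed under:
- Union (DFA product construction)
- Intersection (DFA product construction)
- Complement (swap accept/reject states)
- Concatenation (NFA construction)
- Kleene star (NFA construction)
concatenation is in this list
Therefore: closed

1


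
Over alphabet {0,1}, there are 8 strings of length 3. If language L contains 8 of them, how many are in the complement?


Alphabet: {0,1}
String length: 3
Total strings of length 3 = 2^3 = 8
Strings in L = 8
Complement = total - |L|
= 8 - 8
= 0

0


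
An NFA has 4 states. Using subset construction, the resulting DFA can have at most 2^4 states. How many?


NFA has 4 states
Subset construction: each DFA state = subset of NFA states
Maximum subsets = 2^4
2^4 = 16

16


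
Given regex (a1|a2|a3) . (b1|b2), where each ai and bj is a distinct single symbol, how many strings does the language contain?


First group: 3 alternatives
Second group: 2 alternatives
Concatenation: each choice from group 1 pairs with each from group 2
Total = 3 x 2 = 6

6


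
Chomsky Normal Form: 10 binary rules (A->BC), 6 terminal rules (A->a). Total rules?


CNF allows two rule forms:
  A -> BC (binary): 10 rules
  A -> a (terminal): 6 rules
Total = 10 + 6 = 16

16


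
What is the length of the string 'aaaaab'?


String: 'aaaaab'
Counting characters:
  'a' appears 5 time(s)
  'b' appears 1 time(s)
Total length = 5 + 1 = 6

6


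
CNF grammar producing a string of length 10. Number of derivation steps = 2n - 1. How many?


Chomsky Normal Form derivation:
String length n = 10
Each step either:
  - Splits a nonterminal into two (n-1 such steps)
  - Converts a nonterminal to terminal (n such steps)
Total = (n-1) + n = 2n - 1
= 2(10) - 1
= 20 - 1
= 19

19


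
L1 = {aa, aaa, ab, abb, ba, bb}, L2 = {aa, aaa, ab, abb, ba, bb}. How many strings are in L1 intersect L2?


L1 = {aa, aaa, ab, abb, ba, bb}
L2 = {aa, aaa, ab, abb, ba, bb}
Checking each string in L1 against L2:
  'aa': in L2? Yes
  'aaa': in L2? Yes
  'ab': in L2? Yes
  'abb': in L2? Yes
  'ba': in L2? Yes
  'bb': in L2? Yes
Intersection = {aa, aaa, ab, abb, ba, bb}
|L1 ∩ L2| = 6

6


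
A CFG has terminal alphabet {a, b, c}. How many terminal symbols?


Terminal symbols: a, b, c
Counting each: a (#1), b (#2), c (#3)
Total = 3

3


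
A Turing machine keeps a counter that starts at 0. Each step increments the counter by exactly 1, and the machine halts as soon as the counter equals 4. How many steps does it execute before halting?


Counter starts at 0. Counting sequence:
  Step 1: counter = 1
  Step 2: counter = 2
  Step 3: counter = 3
  Step 4: counter = 4
Counter reached 4 -> halt
Total steps = 4

4


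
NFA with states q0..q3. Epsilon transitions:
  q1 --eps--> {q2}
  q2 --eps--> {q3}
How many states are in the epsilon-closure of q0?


Starting from q0
Initialize closure = {q0}
q0 has no outgoing epsilon transitions -> nothing to add
Final closure: {q0}
Size = 1

1


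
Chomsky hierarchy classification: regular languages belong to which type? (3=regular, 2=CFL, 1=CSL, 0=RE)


Chomsky hierarchy levels:
  Type 3: Regular (DFA/NFA/regex)
  Type 2: Context-free (PDA)
  Type 1: Context-sensitive
  Type 0: Recursively enumerable (TM)
'regular' corresponds to Type 3

3


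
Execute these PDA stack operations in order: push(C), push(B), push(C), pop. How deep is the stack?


Tracing stack operations:
  push(C) -> stack = [C], depth=1
  push(B) -> stack = [C,B], depth=2
  push(C) -> stack = [C,B,C], depth=3
  pop -> removed C, stack = [C,B], depth=2
Final depth = 2

2


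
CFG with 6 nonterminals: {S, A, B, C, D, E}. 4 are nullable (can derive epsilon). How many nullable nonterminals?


Nonterminals: {S, A, B, C, D, E}
A nonterminal is nullable if it can derive epsilon
Counting nullable nonterminals: 4
Total nullable = 4

4


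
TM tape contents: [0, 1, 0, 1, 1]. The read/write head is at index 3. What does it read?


Tape: [0, 1, 0, 1, 1]
Positions: 0 1 2 3 4
Values:    0 1 0 1 1
Head at position 3
tape[3] = 1

1


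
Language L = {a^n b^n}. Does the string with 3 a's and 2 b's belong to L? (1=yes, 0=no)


Language requires equal numbers of a's and b's
PDA pushes for each 'a', pops for each 'b'
Number of a's = 3
Number of b's = 2
3 != 2 -> Reject

0


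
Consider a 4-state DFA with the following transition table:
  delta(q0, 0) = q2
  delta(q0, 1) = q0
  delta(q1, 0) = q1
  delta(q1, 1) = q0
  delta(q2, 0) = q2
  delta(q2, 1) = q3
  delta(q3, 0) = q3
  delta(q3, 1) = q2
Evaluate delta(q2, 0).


Looking up transition function:
delta(q2, 0) in the table
Row: q2, Column: 0
Result: q2

q2


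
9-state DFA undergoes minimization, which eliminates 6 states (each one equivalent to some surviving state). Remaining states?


Original DFA: 9 states
Redundant states removed: 6
Minimized states = original - removed
= 9 - 6
= 3

3


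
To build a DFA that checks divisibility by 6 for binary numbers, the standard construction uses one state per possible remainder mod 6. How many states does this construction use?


Divisibility by 6 is tracked via the remainder mod 6: 0, 1, ..., 5
The construction assigns one state to each remainder
Number of remainders = 6

6


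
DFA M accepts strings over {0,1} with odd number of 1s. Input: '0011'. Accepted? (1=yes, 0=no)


DFA has 2 states: q_even (start, accept=no) and q_odd
Processing string '0011' character by character:
  Position 0: read '0', 1-count=0 -> q_even (no change)
  Position 1: read '0', 1-count=0 -> q_even (no change)
  Position 2: read '1', 1-count=1 -> q_odd
  Position 3: read '1', 1-count=2 -> q_even
Final state: q_even, total 1s = 2 (even); the DFA requires an odd count -> reject

0


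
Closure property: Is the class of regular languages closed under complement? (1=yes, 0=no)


Regular languages are closed under all standard operations:
- Union: Yes (product construction)
- Intersection: Yes (product construction)
- Complement: Yes (swap accept/reject)
- Concatenation: Yes (NFA construction)
Operation: complement -> Closed

1


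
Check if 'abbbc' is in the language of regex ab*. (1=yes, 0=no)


Pattern: ab*
String: 'abbbc'
Pattern requires: exactly one 'a' followed by zero or more 'b's
First char is 'a' -> OK
Rest 'bbbc': all b's? No
Result: 0

0


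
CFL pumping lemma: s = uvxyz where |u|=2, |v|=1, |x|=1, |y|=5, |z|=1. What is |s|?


|s| = |u| + |v| + |x| + |y| + |z|
= 2 + 1 + 1 + 5 + 1
= 3 + 1 + 6
= 4 + 6
= 10

10


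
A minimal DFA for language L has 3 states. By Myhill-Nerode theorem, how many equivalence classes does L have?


Myhill-Nerode theorem:
Number of equivalence classes = number of states in minimal DFA
Minimal DFA states = 3
Therefore equivalence classes = 3

3


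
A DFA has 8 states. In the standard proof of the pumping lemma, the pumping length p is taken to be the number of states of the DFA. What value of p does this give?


Pumping lemma for regular languages (standard proof):
Take p = |Q|, the number of DFA states.
Any string of length >= |Q| passes through |Q|+1 states while reading its first |Q| symbols,
so by pigeonhole some state repeats, giving the loop that can be pumped.
Here |Q| = 8
Therefore the proof uses p = 8

8


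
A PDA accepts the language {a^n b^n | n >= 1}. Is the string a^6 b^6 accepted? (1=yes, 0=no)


Language requires equal numbers of a's and b's
PDA pushes for each 'a', pops for each 'b'
Number of a's = 6
Number of b's = 6
6 == 6 -> Accept

1


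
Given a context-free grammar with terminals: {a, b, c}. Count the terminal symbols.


Terminal symbols: a, b, c
Counting each: a (#1), b (#2), c (#3)
Total = 3

3


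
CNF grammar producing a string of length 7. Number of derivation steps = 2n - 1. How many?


Chomsky Normal Form derivation:
String length n = 7
Each step either:
  - Splits a nonterminal into two (n-1 such steps)
  - Converts a nonterminal to terminal (n such steps)
Total = (n-1) + n = 2n - 1
= 2(7) - 1
= 14 - 1
= 13

13


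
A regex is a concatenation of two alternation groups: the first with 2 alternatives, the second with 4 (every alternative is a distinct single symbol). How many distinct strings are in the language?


First group: 2 alternatives
Second group: 4 alternatives
Concatenation: each choice from group 1 pairs with each from group 2
Total = 2 x 4 = 8

8


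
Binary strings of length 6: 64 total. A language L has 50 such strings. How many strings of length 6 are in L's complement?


Alphabet: {0,1}
String length: 6
Total strings of length 6 = 2^6 = 64
Strings in L = 50
Complement = total - |L|
= 64 - 50
= 14

14


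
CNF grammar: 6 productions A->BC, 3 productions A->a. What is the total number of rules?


CNF allows two rule forms:
  A -> BC (binary): 6 rules
  A -> a (terminal): 3 rules
Total = 6 + 3 = 9

9


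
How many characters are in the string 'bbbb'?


String: 'bbbb'
Counting characters:
  'b' appears 4 time(s)
Total length = 0 + 4 = 4

4


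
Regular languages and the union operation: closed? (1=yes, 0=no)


Regular languages are closed under all standard operations:
- Union: Yes (product construction)
- Intersection: Yes (product construction)
- Complement: Yes (swap accept/reject)
- Concatenation: Yes (NFA construction)
Operation: union -> Closed

1


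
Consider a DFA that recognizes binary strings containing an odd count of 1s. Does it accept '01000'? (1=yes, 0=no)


DFA has 2 states: q_even (start, accept=no) and q_odd
Processing string '01000' character by character:
  Position 0: read '0', 1-count=0 -> q_even (no change)
  Position 1: read '1', 1-count=1 -> q_odd
  Position 2: read '0', 1-count=1 -> q_odd (no change)
  Position 3: read '0', 1-count=1 -> q_odd (no change)
  Position 4: read '0', 1-count=1 -> q_odd (no change)
Final state: q_odd, total 1s = 1 (odd); the DFA requires an odd count -> accept

1


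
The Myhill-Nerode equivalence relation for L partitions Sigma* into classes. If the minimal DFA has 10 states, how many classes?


Myhill-Nerode theorem:
Number of equivalence classes = number of states in minimal DFA
Minimal DFA states = 10
Therefore equivalence classes = 10

10


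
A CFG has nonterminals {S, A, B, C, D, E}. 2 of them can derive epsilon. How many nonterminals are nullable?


Nonterminals: {S, A, B, C, D, E}
A nonterminal is nullable if it can derive epsilon
Counting nullable nonterminals: 2
Total nullable = 2

2


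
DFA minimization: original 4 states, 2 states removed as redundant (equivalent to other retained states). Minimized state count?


Original DFA: 4 states
Redundant states removed: 2
Minimized states = original - removed
= 4 - 2
= 2

2


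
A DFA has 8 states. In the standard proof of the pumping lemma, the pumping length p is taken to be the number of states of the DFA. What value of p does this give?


Pumping lemma for regular languages (standard proof):
Take p = |Q|, the number of DFA states.
Any string of length >= |Q| passes through |Q|+1 states while reading its first |Q| symbols,
so by pigeonhole some state repeats, giving the loop that can be pumped.
Here |Q| = 8
Therefore the proof uses p = 8

8


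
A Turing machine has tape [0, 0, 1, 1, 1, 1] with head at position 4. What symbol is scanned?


Tape: [0, 0, 1, 1, 1, 1]
Positions: 0 1 2 3 4 5
Values:    0 0 1 1 1 1
Head at position 4
tape[4] = 1

1


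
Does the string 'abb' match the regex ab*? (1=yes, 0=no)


Pattern: ab*
String: 'abb'
Pattern requires: exactly one 'a' followed by zero or more 'b's
First char is 'a' -> OK
Rest 'bb': all b's? Yes
Result: 1

1


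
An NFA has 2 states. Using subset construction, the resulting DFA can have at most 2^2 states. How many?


NFA has 2 states
Subset construction: each DFA state = subset of NFA states
Maximum subsets = 2^2
2^2 = 4

4


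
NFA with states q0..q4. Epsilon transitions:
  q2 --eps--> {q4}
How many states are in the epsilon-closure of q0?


Starting from q0
Initialize closure = {q0}
q0 has no outgoing epsilon transitions -> nothing to add
Final closure: {q0}
Size = 1

1


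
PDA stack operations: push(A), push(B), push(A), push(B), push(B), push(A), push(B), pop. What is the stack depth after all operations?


Tracing stack operations:
  push(A) -> stack = [A], depth=1
  push(B) -> stack = [A,B], depth=2
  push(A) -> stack = [A,B,A], depth=3
  push(B) -> stack = [A,B,A,B], depth=4
  push(B) -> stack = [A,B,A,B,B], depth=5
  push(A) -> stack = [A,B,A,B,B,A], depth=6
  push(B) -> stack = [A,B,A,B,B,A,B], depth=7
  pop -> removed B, stack = [A,B,A,B,B,A], depth=6
Final depth = 6

6


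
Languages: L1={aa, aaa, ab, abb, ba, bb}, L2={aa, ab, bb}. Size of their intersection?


L1 = {aa, aaa, ab, abb, ba, bb}
L2 = {aa, ab, bb}
Checking each string in L1 against L2:
  'aa': in L2? Yes
  'aaa': in L2? No
  'ab': in L2? Yes
  'abb': in L2? No
  'ba': in L2? No
  'bb': in L2? Yes
Intersection = {aa, ab, bb}
|L1 ∩ L2| = 3

3


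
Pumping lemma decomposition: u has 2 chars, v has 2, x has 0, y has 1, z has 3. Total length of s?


|s| = |u| + |v| + |x| + |y| + |z|
= 2 + 2 + 0 + 1 + 3
= 4 + 0 + 4
= 4 + 4
= 8

8


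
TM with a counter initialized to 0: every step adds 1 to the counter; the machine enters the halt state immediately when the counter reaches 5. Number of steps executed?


Counter starts at 0. Counting sequence:
  Step 1: counter = 1
  Step 2: counter = 2
  Step 3: counter = 3
  Step 4: counter = 4
  Step 5: counter = 5
Counter reached 5 -> halt
Total steps = 5

5


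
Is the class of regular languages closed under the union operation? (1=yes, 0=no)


Regular languages are closed under:
- Union (DFA product construction)
- Intersection (DFA product construction)
- Complement (swap accept/reject states)
- Concatenation (NFA construction)
- Kleene star (NFA construction)
union is in this list
Therefore: closed

1


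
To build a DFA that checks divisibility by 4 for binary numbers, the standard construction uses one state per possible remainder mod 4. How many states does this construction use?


Divisibility by 4 is tracked via the remainder mod 4: 0, 1, ..., 3
The construction assigns one state to each remainder
Number of remainders = 4

4


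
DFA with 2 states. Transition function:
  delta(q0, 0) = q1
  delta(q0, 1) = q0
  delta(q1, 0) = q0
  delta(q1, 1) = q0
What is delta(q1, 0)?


Looking up transition function:
delta(q1, 0) in the table
Row: q1, Column: 0
Result: q0

q0


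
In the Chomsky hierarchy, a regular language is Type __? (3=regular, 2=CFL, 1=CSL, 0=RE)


Chomsky hierarchy levels:
  Type 3: Regular (DFA/NFA/regex)
  Type 2: Context-free (PDA)
  Type 1: Context-sensitive
  Type 0: Recursively enumerable (TM)
'regular' corresponds to Type 3

3


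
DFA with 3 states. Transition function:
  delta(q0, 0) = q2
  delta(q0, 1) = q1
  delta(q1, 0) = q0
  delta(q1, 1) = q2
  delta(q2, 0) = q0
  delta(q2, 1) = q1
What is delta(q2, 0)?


Looking up transition function:
delta(q2, 0) in the table
Row: q2, Column: 0
Result: q0

q0


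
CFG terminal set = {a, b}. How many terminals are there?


Terminal symbols: a, b
Counting each: a (#1), b (#2)
Total = 2

2


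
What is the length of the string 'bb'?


String: 'bb'
Counting characters:
  'b' appears 2 time(s)
Total length = 0 + 2 = 2

2


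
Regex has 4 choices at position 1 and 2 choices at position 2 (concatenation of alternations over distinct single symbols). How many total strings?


First group: 4 alternatives
Second group: 2 alternatives
Concatenation: each choice from group 1 pairs with each from group 2
Total = 4 x 2 = 8

8


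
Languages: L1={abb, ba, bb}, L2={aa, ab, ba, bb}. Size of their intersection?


L1 = {abb, ba, bb}
L2 = {aa, ab, ba, bb}
Checking each string in L1 against L2:
  'abb': in L2? No
  'ba': in L2? Yes
  'bb': in L2? Yes
Intersection = {ba, bb}
|L1 ∩ L2| = 2

2


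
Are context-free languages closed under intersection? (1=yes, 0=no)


CFL closure properties:
  Closed under: union, concatenation, Kleene star
  NOT closed under: intersection, complement
Operation 'intersection' is in not-closed list -> No (not closed)

0


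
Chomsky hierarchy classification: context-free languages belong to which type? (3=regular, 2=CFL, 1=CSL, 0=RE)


Chomsky hierarchy levels:
  Type 3: Regular (DFA/NFA/regex)
  Type 2: Context-free (PDA)
  Type 1: Context-sensitive
  Type 0: Recursively enumerable (TM)
'context-free' corresponds to Type 2

2


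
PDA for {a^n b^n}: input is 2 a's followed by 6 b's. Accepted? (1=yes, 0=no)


Language requires equal numbers of a's and b's
PDA pushes for each 'a', pops for each 'b'
Number of a's = 2
Number of b's = 6
2 != 6 -> Reject

0


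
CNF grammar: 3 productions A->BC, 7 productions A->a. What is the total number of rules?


CNF allows two rule forms:
  A -> BC (binary): 3 rules
  A -> a (terminal): 7 rules
Total = 3 + 7 = 10

10


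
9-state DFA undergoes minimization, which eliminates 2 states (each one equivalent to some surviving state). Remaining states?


Original DFA: 9 states
Redundant states removed: 2
Minimized states = original - removed
= 9 - 2
= 7

7


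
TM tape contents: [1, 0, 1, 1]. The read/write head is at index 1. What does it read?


Tape: [1, 0, 1, 1]
Positions: 0 1 2 3
Values:    1 0 1 1
Head at position 1
tape[1] = 0

0


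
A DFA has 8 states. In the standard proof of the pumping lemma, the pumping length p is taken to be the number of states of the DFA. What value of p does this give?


Pumping lemma for regular languages (standard proof):
Take p = |Q|, the number of DFA states.
Any string of length >= |Q| passes through |Q|+1 states while reading its first |Q| symbols,
so by pigeonhole some state repeats, giving the loop that can be pumped.
Here |Q| = 8
Therefore the proof uses p = 8

8


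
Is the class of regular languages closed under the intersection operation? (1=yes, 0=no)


Regular languages are closed under:
- Union (DFA product construction)
- Intersection (DFA product construction)
- Complement (swap accept/reject states)
- Concatenation (NFA construction)
- Kleene star (NFA construction)
intersection is in this list
Therefore: closed

1


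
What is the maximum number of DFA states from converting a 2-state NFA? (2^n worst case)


NFA has 2 states
Subset construction: each DFA state = subset of NFA states
Maximum subsets = 2^2
2^2 = 4

4


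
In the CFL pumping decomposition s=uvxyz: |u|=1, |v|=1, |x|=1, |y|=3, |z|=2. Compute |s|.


|s| = |u| + |v| + |x| + |y| + |z|
= 1 + 1 + 1 + 3 + 2
= 2 + 1 + 5
= 3 + 5
= 8

8


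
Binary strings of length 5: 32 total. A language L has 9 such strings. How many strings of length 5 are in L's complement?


Alphabet: {0,1}
String length: 5
Total strings of length 5 = 2^5 = 32
Strings in L = 9
Complement = total - |L|
= 32 - 9
= 23

23


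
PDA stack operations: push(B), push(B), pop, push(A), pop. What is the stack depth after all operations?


Tracing stack operations:
  push(B) -> stack = [B], depth=1
  push(B) -> stack = [B,B], depth=2
  pop -> removed B, stack = [B], depth=1
  push(A) -> stack = [B,A], depth=2
  pop -> removed A, stack = [B], depth=1
Final depth = 1

1


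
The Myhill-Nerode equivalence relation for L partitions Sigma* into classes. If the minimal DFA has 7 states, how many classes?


Myhill-Nerode theorem:
Number of equivalence classes = number of states in minimal DFA
Minimal DFA states = 7
Therefore equivalence classes = 7

7


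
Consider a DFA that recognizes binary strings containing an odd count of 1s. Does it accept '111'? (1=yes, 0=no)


DFA has 2 states: q_even (start, accept=no) and q_odd
Processing string '111' character by character:
  Position 0: read '1', 1-count=1 -> q_odd
  Position 1: read '1', 1-count=2 -> q_even
  Position 2: read '1', 1-count=3 -> q_odd
Final state: q_odd, total 1s = 3 (odd); the DFA requires an odd count -> accept

1


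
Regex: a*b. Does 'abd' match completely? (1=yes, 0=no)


Pattern: a*b
String: 'abd'
Pattern requires: zero or more 'a's followed by exactly one 'b'
Found 1 leading 'a's
Remaining: 'bd'
Remaining is not 'b' -> no match
Result: 0

0


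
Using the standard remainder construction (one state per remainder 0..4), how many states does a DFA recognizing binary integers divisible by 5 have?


Divisibility by 5 is tracked via the remainder mod 5: 0, 1, ..., 4
The construction assigns one state to each remainder
Number of remainders = 5

5


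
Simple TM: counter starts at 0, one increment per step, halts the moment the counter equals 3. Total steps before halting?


Counter starts at 0. Counting sequence:
  Step 1: counter = 1
  Step 2: counter = 2
  Step 3: counter = 3
Counter reached 3 -> halt
Total steps = 3

3


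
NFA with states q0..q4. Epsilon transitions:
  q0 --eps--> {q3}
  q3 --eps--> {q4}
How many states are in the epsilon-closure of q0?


Starting from q0
Initialize closure = {q0}
Follow epsilon from q0 -> add q3
Follow epsilon from q3 -> add q4
Final closure: {q0, q3, q4}
Size = 3

3


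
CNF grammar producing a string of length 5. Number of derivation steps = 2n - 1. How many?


Chomsky Normal Form derivation:
String length n = 5
Each step either:
  - Splits a nonterminal into two (n-1 such steps)
  - Converts a nonterminal to terminal (n such steps)
Total = (n-1) + n = 2n - 1
= 2(5) - 1
= 10 - 1
= 9

9


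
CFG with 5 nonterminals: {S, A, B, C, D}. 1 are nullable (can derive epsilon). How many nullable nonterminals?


Nonterminals: {S, A, B, C, D}
A nonterminal is nullable if it can derive epsilon
Counting nullable nonterminals: 1
Total nullable = 1

1


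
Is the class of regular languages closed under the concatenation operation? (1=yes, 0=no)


Regular languages are closed under:
- Union (DFA product construction)
- Intersection (DFA product construction)
- Complement (swap accept/reject states)
- Concatenation (NFA construction)
- Kleene star (NFA construction)
concatenation is in this list
Therefore: closed

1


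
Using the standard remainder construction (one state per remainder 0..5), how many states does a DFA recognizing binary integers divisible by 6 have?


Divisibility by 6 is tracked via the remainder mod 6: 0, 1, ..., 5
The construction assigns one state to each remainder
Number of remainders = 6

6


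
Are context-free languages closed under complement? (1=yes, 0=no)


CFL closure properties:
  Closed under: union, concatenation, Kleene star
  NOT closed under: intersection, complement
Operation 'complement' is in not-closed list -> No (not closed)

0


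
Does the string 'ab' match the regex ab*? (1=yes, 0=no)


Pattern: ab*
String: 'ab'
Pattern requires: exactly one 'a' followed by zero or more 'b's
First char is 'a' -> OK
Rest 'b': all b's? Yes
Result: 1

1


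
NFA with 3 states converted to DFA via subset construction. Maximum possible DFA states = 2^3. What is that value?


NFA has 3 states
Subset construction: each DFA state = subset of NFA states
Maximum subsets = 2^3
2^3 = 8

8


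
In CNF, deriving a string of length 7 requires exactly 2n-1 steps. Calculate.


Chomsky Normal Form derivation:
String length n = 7
Each step either:
  - Splits a nonterminal into two (n-1 such steps)
  - Converts a nonterminal to terminal (n such steps)
Total = (n-1) + n = 2n - 1
= 2(7) - 1
= 14 - 1
= 13

13


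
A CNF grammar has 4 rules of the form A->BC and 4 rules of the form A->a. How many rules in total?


CNF allows two rule forms:
  A -> BC (binary): 4 rules
  A -> a (terminal): 4 rules
Total = 4 + 4 = 8

8


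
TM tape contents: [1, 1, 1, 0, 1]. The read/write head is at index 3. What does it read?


Tape: [1, 1, 1, 0, 1]
Positions: 0 1 2 3 4
Values:    1 1 1 0 1
Head at position 3
tape[3] = 0

0


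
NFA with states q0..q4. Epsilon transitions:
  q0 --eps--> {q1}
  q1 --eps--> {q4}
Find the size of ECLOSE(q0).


Starting from q0
Initialize closure = {q0}
Follow epsilon from q0 -> add q1
Follow epsilon from q1 -> add q4
Final closure: {q0, q1, q4}
Size = 3

3


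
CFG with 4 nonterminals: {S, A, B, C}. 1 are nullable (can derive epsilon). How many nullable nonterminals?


Nonterminals: {S, A, B, C}
A nonterminal is nullable if it can derive epsilon
Counting nullable nonterminals: 1
Total nullable = 1

1


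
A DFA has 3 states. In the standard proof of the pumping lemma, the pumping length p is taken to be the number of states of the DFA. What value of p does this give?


Pumping lemma for regular languages (standard proof):
Take p = |Q|, the number of DFA states.
Any string of length >= |Q| passes through |Q|+1 states while reading its first |Q| symbols,
so by pigeonhole some state repeats, giving the loop that can be pumped.
Here |Q| = 3
Therefore the proof uses p = 3

3


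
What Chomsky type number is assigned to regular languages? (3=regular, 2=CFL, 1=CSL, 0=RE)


Chomsky hierarchy levels:
  Type 3: Regular (DFA/NFA/regex)
  Type 2: Context-free (PDA)
  Type 1: Context-sensitive
  Type 0: Recursively enumerable (TM)
'regular' corresponds to Type 3

3


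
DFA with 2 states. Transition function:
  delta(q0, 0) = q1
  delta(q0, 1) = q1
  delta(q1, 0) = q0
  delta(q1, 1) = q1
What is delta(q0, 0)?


Looking up transition function:
delta(q0, 0) in the table
Row: q0, Column: 0
Result: q1

q1


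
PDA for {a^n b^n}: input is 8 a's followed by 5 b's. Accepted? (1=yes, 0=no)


Language requires equal numbers of a's and b's
PDA pushes for each 'a', pops for each 'b'
Number of a's = 8
Number of b's = 5
8 != 5 -> Reject

0


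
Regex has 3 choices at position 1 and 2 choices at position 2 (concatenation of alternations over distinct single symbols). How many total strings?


First group: 3 alternatives
Second group: 2 alternatives
Concatenation: each choice from group 1 pairs with each from group 2
Total = 3 x 2 = 6

6


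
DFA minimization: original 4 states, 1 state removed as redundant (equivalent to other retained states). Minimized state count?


Original DFA: 4 states
Redundant states removed: 1
Minimized states = original - removed
= 4 - 1
= 3

3


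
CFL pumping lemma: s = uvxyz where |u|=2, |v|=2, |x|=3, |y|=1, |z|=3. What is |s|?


|s| = |u| + |v| + |x| + |y| + |z|
= 2 + 2 + 3 + 1 + 3
= 4 + 3 + 4
= 7 + 4
= 11

11


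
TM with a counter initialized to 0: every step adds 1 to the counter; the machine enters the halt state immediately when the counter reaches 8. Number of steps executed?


Counter starts at 0. Counting sequence:
  Step 1: counter = 1
  Step 2: counter = 2
  Step 3: counter = 3
  Step 4: counter = 4
  Step 5: counter = 5
  Step 6: counter = 6
  Step 7: counter = 7
  Step 8: counter = 8
Counter reached 8 -> halt
Total steps = 8

8


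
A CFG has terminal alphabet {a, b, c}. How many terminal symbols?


Terminal symbols: a, b, c
Counting each: a (#1), b (#2), c (#3)
Total = 3

3


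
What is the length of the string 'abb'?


String: 'abb'
Counting characters:
  'a' appears 1 time(s)
  'b' appears 2 time(s)
Total length = 1 + 2 = 3

3


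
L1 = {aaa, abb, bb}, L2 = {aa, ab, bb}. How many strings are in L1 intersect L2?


L1 = {aaa, abb, bb}
L2 = {aa, ab, bb}
Checking each string in L1 against L2:
  'aaa': in L2? No
  'abb': in L2? No
  'bb': in L2? Yes
Intersection = {bb}
|L1 ∩ L2| = 1

1


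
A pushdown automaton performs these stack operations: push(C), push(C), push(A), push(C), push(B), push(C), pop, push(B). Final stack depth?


Tracing stack operations:
  push(C) -> stack = [C], depth=1
  push(C) -> stack = [C,C], depth=2
  push(A) -> stack = [C,C,A], depth=3
  push(C) -> stack = [C,C,A,C], depth=4
  push(B) -> stack = [C,C,A,C,B], depth=5
  push(C) -> stack = [C,C,A,C,B,C], depth=6
  pop -> removed C, stack = [C,C,A,C,B], depth=5
  push(B) -> stack = [C,C,A,C,B,B], depth=6
Final depth = 6

6


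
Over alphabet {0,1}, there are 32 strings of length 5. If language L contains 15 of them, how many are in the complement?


Alphabet: {0,1}
String length: 5
Total strings of length 5 = 2^5 = 32
Strings in L = 15
Complement = total - |L|
= 32 - 15
= 17

17
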